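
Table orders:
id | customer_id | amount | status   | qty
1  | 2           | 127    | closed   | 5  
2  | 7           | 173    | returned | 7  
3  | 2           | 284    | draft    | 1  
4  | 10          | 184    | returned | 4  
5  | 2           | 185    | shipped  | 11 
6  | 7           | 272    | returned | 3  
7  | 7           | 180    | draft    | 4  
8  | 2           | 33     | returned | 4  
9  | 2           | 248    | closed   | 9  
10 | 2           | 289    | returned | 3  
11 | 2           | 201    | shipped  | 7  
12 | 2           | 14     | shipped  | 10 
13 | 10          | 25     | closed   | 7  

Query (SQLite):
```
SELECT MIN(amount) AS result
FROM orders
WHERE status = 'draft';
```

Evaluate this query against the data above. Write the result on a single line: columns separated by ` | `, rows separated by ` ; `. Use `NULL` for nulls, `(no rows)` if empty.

Rows where status='draft' → amount values: [284, 180].
MIN of non-NULL values = 180.

180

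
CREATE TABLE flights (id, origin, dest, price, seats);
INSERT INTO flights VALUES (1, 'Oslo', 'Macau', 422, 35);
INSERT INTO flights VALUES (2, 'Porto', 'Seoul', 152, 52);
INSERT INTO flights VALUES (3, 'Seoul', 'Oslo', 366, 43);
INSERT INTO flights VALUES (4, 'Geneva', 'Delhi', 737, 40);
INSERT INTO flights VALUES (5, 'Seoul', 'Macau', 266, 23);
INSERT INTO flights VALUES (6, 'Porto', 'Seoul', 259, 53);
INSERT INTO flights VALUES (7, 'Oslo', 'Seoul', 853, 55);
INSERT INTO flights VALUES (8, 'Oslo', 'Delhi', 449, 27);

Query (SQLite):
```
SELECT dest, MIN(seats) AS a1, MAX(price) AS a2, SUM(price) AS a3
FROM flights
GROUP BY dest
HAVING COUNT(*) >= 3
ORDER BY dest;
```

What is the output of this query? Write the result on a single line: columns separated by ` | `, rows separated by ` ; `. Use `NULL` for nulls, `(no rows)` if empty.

Group flights by dest.
Per group compute: MIN(seats), MAX(price), SUM(price).
HAVING: drop groups with fewer than 3 rows.
  Delhi: ids {4, 8} → MIN(seats)=27, MAX(price)=737, SUM(price)=1186
  Macau: ids {1, 5} → MIN(seats)=23, MAX(price)=422, SUM(price)=688
  Oslo: ids {3} → MIN(seats)=43, MAX(price)=366, SUM(price)=366
  Seoul: ids {2, 6, 7} → MIN(seats)=52, MAX(price)=853, SUM(price)=1264

Seoul | 52 | 853 | 1264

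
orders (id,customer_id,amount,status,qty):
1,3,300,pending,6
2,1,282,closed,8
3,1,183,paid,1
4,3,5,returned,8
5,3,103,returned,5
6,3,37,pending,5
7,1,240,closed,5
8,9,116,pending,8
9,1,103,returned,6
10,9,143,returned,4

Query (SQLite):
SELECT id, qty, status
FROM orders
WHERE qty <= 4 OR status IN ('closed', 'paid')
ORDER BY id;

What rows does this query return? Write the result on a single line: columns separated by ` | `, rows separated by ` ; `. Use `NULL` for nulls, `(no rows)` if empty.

qty <= 4: ids {3, 10}
status IN ('closed', 'paid'): ids {2, 3, 7}
Combine with OR.

2 | 8 | closed ; 3 | 1 | paid ; 7 | 5 | closed ; 10 | 4 | returned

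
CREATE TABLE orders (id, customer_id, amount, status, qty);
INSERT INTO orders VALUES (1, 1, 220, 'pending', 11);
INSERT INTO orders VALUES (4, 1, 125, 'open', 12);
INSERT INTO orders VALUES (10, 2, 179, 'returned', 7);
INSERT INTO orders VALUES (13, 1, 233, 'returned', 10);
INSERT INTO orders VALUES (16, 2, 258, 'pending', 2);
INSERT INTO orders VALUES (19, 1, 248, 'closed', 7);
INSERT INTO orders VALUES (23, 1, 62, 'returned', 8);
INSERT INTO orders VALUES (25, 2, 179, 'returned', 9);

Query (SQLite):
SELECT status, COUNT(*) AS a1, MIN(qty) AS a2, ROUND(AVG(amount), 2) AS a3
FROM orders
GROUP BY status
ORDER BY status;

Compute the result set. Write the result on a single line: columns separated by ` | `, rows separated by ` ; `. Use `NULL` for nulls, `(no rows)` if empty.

closed | 1 | 7 | 248 ; open | 1 | 12 | 125 ; pending | 2 | 2 | 239 ; returned | 4 | 7 | 163.25

Group orders by status.
Per group compute: COUNT(*), MIN(qty), ROUND(AVG(amount), 2).
  closed: ids {19} → COUNT(*)=1, MIN(qty)=7, ROUND(AVG(amount), 2)=248
  open: ids {4} → COUNT(*)=1, MIN(qty)=12, ROUND(AVG(amount), 2)=125
  pending: ids {1, 16} → COUNT(*)=2, MIN(qty)=2, ROUND(AVG(amount), 2)=239
  returned: ids {10, 13, 23, 25} → COUNT(*)=4, MIN(qty)=7, ROUND(AVG(amount), 2)=163.25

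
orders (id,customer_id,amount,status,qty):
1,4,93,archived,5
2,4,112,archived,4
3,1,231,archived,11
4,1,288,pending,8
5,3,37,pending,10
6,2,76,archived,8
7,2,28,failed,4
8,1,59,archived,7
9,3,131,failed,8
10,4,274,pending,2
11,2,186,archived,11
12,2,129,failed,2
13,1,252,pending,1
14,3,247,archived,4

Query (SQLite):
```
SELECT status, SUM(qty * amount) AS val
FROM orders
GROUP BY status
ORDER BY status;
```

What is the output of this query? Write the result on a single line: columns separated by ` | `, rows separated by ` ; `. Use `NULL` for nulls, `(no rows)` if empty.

For each row compute qty * amount.
Group by status; take SUM of the expression per group.
  archived: ids {1, 2, 3, 6, 8, 11, 14} → SUM(qty * amount)=7509
  failed: ids {7, 9, 12} → SUM(qty * amount)=1418
  pending: ids {4, 5, 10, 13} → SUM(qty * amount)=3474

archived | 7509 ; failed | 1418 ; pending | 3474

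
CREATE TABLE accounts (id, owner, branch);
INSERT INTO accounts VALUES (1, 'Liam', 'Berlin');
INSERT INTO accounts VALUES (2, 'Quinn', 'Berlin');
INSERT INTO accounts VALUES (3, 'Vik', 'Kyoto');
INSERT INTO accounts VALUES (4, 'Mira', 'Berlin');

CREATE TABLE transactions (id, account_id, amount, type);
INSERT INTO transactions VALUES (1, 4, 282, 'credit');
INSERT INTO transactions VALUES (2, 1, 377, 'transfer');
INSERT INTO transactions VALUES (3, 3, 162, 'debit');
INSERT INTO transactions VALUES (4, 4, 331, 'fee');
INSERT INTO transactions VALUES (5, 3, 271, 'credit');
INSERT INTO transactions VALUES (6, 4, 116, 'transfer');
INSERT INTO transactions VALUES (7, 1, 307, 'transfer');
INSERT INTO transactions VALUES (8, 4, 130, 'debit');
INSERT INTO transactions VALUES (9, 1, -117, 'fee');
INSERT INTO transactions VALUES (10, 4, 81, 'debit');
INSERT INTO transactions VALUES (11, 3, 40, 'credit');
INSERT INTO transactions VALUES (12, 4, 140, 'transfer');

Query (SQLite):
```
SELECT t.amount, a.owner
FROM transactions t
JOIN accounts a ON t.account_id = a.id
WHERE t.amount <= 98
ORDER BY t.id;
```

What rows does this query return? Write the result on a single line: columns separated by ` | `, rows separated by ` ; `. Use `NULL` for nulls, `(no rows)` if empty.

-117 | Liam ; 81 | Mira ; 40 | Vik

Each transactions row matches the accounts row where account_id = accounts.id.
Then keep rows with t.amount <= 98.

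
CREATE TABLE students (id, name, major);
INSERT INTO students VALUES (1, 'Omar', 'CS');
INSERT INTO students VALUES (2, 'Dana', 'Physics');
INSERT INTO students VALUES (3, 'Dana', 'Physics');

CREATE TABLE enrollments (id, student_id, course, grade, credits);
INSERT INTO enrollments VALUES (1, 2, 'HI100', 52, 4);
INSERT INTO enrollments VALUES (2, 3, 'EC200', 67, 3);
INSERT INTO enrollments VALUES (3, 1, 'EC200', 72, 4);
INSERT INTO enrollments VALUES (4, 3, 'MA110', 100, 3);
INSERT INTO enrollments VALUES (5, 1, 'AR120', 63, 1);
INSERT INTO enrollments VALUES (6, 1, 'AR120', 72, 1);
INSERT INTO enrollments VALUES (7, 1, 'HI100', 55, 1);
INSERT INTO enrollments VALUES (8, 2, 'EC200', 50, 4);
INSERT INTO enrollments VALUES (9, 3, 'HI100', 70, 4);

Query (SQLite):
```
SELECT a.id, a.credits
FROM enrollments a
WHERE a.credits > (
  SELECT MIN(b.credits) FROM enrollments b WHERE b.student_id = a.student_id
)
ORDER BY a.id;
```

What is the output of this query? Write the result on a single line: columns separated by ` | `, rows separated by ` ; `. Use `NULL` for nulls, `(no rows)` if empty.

3 | 4 ; 9 | 4

For each enrollments row a, compute MIN(credits) over rows sharing a.student_id.
Keep row a if a.credits > that per-group MIN.
  student_id=1: MIN(credits) = 1
  student_id=2: MIN(credits) = 4
  student_id=3: MIN(credits) = 3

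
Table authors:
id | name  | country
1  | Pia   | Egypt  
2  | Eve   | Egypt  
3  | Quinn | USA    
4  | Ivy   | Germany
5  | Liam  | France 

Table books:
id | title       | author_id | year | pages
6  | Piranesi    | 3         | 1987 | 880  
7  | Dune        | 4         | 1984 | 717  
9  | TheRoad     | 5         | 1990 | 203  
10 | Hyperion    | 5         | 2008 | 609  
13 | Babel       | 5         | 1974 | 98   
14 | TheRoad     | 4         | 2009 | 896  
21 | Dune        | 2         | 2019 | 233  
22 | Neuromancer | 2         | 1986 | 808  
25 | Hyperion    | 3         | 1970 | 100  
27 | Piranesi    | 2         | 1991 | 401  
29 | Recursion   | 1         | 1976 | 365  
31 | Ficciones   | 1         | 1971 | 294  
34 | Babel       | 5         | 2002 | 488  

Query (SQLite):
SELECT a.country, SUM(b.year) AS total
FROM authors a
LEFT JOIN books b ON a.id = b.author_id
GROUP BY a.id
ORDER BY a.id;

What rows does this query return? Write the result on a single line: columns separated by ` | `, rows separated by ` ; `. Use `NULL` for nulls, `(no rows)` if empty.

Egypt | 3947 ; Egypt | 5996 ; USA | 3957 ; Germany | 3993 ; France | 7974

LEFT JOIN keeps every authors row; unmatched ones get NULL for books columns.
Group by authors.id and compute SUM(b.year). SUM over an all-NULL group is NULL.
  1: ids {29, 31} → SUM(b.year)=3947
  2: ids {21, 22, 27} → SUM(b.year)=5996
  3: ids {6, 25} → SUM(b.year)=3957
  4: ids {7, 14} → SUM(b.year)=3993
  5: ids {9, 10, 13, 34} → SUM(b.year)=7974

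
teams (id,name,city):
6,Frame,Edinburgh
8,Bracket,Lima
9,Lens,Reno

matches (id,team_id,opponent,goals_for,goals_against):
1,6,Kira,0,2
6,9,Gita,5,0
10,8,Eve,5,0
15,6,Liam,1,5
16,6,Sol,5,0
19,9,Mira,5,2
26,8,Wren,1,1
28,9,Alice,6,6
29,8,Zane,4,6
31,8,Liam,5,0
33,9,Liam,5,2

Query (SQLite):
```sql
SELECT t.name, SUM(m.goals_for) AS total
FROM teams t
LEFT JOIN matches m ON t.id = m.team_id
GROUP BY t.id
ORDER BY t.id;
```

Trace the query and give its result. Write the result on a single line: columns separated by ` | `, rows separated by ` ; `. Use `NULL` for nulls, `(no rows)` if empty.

LEFT JOIN keeps every teams row; unmatched ones get NULL for matches columns.
Group by teams.id and compute SUM(m.goals_for). SUM over an all-NULL group is NULL.
  6: ids {1, 15, 16} → SUM(m.goals_for)=6
  8: ids {10, 26, 29, 31} → SUM(m.goals_for)=15
  9: ids {6, 19, 28, 33} → SUM(m.goals_for)=21

Frame | 6 ; Bracket | 15 ; Lens | 21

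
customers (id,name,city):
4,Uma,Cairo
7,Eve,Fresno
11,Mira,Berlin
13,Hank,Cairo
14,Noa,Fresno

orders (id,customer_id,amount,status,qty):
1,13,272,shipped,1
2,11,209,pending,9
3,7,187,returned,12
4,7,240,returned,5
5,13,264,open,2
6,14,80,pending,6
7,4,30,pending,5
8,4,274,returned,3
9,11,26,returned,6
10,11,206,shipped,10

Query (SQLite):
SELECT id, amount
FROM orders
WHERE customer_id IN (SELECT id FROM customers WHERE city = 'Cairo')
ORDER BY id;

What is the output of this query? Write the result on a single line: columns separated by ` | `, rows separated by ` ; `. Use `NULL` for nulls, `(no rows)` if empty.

Inner query: customers.id where city = 'Cairo'.
Outer: keep orders rows whose customer_id is in that set.
Inner query → {4, 13}

1 | 272 ; 5 | 264 ; 7 | 30 ; 8 | 274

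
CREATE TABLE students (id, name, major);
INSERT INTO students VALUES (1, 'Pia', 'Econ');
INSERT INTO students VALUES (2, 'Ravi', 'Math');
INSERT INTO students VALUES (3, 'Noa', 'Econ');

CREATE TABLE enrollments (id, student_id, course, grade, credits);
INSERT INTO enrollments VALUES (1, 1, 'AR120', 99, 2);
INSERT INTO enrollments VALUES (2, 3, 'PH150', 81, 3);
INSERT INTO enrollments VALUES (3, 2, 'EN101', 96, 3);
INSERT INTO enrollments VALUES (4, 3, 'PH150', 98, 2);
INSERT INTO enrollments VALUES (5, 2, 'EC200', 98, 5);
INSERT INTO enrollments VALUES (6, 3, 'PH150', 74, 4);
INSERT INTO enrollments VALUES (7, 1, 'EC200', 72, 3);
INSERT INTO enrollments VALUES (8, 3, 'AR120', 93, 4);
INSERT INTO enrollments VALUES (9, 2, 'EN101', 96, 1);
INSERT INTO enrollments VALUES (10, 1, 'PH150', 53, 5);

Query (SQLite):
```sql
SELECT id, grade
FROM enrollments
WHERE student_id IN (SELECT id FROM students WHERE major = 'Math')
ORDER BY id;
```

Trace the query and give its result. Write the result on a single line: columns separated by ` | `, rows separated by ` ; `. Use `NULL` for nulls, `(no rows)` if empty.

3 | 96 ; 5 | 98 ; 9 | 96

Inner query: students.id where major = 'Math'.
Outer: keep enrollments rows whose student_id is in that set.
Inner query → {2}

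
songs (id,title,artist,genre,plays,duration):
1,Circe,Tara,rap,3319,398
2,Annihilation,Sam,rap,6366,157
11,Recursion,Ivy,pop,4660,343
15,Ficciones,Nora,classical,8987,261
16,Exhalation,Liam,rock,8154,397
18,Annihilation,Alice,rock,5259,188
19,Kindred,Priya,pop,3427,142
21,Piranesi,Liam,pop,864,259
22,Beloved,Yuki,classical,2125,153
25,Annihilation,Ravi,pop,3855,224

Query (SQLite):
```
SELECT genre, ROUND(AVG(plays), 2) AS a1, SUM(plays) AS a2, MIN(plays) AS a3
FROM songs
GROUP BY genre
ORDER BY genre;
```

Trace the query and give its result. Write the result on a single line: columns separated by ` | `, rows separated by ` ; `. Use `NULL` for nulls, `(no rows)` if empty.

classical | 5556 | 11112 | 2125 ; pop | 3201.5 | 12806 | 864 ; rap | 4842.5 | 9685 | 3319 ; rock | 6706.5 | 13413 | 5259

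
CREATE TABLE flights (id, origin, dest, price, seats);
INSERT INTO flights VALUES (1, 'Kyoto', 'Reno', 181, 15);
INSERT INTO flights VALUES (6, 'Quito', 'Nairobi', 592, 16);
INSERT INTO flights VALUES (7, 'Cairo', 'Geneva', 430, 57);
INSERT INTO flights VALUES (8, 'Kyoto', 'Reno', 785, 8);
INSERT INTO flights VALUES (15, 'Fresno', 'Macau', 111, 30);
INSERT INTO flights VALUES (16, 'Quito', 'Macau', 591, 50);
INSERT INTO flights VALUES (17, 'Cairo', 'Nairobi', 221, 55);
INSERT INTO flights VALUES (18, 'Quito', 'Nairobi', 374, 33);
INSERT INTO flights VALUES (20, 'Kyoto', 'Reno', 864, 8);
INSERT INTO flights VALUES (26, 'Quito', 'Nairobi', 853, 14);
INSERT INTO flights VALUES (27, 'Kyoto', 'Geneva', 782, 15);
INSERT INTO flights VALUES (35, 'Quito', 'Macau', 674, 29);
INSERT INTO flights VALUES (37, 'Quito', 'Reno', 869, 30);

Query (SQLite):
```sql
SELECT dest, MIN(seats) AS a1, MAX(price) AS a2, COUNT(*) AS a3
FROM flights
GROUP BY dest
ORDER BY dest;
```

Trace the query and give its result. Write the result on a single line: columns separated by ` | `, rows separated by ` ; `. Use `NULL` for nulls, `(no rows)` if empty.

Group flights by dest.
Per group compute: MIN(seats), MAX(price), COUNT(*).
  Geneva: ids {7, 27} → MIN(seats)=15, MAX(price)=782, COUNT(*)=2
  Macau: ids {15, 16, 35} → MIN(seats)=29, MAX(price)=674, COUNT(*)=3
  Nairobi: ids {6, 17, 18, 26} → MIN(seats)=14, MAX(price)=853, COUNT(*)=4
  Reno: ids {1, 8, 20, 37} → MIN(seats)=8, MAX(price)=869, COUNT(*)=4

Geneva | 15 | 782 | 2 ; Macau | 29 | 674 | 3 ; Nairobi | 14 | 853 | 4 ; Reno | 8 | 869 | 4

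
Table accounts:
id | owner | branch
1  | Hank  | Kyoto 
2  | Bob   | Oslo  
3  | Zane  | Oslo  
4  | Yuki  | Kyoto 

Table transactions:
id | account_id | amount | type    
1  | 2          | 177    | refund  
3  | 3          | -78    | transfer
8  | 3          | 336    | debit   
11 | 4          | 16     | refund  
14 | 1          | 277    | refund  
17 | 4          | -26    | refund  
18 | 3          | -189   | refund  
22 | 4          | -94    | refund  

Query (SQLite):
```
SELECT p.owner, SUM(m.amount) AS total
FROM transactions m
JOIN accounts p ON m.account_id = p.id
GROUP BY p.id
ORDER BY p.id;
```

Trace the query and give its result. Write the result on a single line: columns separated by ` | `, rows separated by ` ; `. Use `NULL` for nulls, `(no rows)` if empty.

Join each transactions row to its accounts via account_id.
Group joined rows by accounts.id; compute SUM(m.amount) per group.
  1: ids {14} → SUM(m.amount)=277
  2: ids {1} → SUM(m.amount)=177
  3: ids {3, 8, 18} → SUM(m.amount)=69
  4: ids {11, 17, 22} → SUM(m.amount)=-104

Hank | 277 ; Bob | 177 ; Zane | 69 ; Yuki | -104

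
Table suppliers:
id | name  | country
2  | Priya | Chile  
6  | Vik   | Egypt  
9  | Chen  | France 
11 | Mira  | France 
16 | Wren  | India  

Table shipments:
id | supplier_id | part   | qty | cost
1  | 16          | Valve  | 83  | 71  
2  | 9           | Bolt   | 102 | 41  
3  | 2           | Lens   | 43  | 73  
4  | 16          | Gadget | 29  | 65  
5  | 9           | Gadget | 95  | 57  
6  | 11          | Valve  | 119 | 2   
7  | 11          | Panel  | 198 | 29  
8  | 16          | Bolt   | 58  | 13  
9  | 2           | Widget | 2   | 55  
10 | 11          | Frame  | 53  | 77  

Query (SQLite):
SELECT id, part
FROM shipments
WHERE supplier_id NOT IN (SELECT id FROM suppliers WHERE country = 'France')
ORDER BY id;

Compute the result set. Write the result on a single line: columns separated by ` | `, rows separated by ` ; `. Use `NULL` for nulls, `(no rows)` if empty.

Inner query: suppliers.id where country = 'France'.
Outer: keep shipments rows whose supplier_id is not in that set.
Inner query → {9, 11}

1 | Valve ; 3 | Lens ; 4 | Gadget ; 8 | Bolt ; 9 | Widget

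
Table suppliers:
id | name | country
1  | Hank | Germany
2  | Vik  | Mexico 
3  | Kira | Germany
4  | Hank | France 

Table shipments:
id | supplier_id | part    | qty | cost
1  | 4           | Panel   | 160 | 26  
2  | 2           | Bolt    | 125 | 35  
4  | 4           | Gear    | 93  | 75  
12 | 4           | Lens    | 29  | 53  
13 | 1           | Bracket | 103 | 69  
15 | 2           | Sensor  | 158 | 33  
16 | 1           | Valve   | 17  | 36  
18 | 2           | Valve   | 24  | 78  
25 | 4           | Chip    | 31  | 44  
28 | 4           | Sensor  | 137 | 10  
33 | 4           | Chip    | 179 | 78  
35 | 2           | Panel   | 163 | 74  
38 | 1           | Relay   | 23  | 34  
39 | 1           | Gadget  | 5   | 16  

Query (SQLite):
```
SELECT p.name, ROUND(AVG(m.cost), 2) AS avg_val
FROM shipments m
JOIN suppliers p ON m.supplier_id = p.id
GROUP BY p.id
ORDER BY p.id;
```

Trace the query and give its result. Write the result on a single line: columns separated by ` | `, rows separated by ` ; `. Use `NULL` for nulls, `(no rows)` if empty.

Join each shipments row to its suppliers via supplier_id.
Group joined rows by suppliers.id; compute ROUND(AVG(m.cost), 2) per group.
  1: ids {13, 16, 38, 39} → ROUND(AVG(m.cost), 2)=38.75
  2: ids {2, 15, 18, 35} → ROUND(AVG(m.cost), 2)=55
  4: ids {1, 4, 12, 25, 28, 33} → ROUND(AVG(m.cost), 2)=47.67

Hank | 38.75 ; Vik | 55 ; Hank | 47.67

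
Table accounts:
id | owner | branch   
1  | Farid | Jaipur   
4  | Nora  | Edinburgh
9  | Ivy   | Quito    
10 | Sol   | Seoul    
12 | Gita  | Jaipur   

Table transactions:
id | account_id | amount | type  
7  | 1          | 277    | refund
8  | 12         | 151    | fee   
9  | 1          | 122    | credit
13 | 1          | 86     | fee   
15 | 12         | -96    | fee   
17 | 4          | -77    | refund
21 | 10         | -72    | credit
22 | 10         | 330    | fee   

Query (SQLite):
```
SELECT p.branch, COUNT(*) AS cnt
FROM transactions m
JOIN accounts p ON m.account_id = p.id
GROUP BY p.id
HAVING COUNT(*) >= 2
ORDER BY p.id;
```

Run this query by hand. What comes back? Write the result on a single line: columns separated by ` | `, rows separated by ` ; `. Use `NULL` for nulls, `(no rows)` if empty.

Jaipur | 3 ; Seoul | 2 ; Jaipur | 2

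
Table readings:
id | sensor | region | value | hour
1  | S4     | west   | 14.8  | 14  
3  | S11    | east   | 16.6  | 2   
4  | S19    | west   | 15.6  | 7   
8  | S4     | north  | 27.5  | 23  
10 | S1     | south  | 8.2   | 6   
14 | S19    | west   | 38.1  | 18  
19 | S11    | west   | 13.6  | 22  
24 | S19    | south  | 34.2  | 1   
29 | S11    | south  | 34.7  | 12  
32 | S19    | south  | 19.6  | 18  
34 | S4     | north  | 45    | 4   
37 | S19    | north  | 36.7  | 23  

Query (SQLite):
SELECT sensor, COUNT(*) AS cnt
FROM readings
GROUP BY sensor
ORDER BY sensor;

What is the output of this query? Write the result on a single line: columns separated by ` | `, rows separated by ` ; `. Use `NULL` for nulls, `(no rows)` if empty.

Partition readings by sensor; compute COUNT(*) within each group.
  S1: ids {10} → COUNT(*)=1
  S11: ids {3, 19, 29} → COUNT(*)=3
  S19: ids {4, 14, 24, 32, 37} → COUNT(*)=5
  S4: ids {1, 8, 34} → COUNT(*)=3

S1 | 1 ; S11 | 3 ; S19 | 5 ; S4 | 3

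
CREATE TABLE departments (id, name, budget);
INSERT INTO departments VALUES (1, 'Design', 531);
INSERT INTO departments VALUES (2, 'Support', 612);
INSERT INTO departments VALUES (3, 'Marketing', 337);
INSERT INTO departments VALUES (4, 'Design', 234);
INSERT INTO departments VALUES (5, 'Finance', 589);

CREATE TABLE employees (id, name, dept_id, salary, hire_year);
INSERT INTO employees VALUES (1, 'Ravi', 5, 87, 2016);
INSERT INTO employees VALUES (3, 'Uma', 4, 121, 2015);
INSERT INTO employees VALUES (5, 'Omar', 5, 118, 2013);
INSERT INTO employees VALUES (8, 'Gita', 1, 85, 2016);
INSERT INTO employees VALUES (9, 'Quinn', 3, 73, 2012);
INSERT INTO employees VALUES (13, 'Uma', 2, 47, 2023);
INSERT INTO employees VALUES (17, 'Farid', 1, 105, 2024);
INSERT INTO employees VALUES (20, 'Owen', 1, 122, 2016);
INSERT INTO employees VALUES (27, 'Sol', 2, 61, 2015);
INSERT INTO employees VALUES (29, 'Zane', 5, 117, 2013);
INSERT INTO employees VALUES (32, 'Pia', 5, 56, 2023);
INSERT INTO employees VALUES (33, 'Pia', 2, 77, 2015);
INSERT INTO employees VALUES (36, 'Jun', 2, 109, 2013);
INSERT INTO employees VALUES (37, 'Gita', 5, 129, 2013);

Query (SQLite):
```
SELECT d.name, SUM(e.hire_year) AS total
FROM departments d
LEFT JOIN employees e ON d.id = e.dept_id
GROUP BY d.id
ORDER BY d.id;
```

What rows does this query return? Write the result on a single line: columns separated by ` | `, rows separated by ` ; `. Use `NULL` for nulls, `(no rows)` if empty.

Design | 6056 ; Support | 8066 ; Marketing | 2012 ; Design | 2015 ; Finance | 10078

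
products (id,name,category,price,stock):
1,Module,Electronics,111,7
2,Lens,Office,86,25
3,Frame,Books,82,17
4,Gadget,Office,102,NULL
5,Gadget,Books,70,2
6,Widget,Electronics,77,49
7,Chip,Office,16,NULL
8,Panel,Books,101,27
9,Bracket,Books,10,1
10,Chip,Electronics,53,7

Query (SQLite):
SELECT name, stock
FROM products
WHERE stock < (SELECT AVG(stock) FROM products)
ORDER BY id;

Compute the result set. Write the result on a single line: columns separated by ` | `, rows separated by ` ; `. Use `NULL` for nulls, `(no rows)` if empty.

Module | 7 ; Gadget | 2 ; Bracket | 1 ; Chip | 7

Scalar subquery: AVG(stock) over all products rows = 16.875.
Keep rows where stock < that value.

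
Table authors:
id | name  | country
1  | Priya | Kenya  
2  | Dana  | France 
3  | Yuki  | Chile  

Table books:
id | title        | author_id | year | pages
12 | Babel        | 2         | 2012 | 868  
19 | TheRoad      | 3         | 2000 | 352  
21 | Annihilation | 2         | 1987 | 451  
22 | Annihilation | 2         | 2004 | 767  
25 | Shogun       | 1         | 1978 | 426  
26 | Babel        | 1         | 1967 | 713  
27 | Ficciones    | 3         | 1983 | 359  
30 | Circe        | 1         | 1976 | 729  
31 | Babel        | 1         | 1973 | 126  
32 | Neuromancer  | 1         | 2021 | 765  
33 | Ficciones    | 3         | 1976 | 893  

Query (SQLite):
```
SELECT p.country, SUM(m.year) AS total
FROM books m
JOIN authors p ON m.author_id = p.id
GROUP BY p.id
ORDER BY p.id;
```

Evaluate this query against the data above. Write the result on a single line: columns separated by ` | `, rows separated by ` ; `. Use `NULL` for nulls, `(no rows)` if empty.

Kenya | 9915 ; France | 6003 ; Chile | 5959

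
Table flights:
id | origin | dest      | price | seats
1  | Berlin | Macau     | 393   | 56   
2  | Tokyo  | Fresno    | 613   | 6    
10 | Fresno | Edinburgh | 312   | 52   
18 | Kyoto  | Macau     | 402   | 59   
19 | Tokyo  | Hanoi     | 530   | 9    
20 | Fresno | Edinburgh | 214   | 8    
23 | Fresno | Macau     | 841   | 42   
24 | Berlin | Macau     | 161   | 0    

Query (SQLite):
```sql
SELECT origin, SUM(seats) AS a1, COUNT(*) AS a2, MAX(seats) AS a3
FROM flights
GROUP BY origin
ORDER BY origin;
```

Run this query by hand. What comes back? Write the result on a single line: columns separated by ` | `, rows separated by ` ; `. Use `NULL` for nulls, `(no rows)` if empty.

Berlin | 56 | 2 | 56 ; Fresno | 102 | 3 | 52 ; Kyoto | 59 | 1 | 59 ; Tokyo | 15 | 2 | 9

Group flights by origin.
Per group compute: SUM(seats), COUNT(*), MAX(seats).
  Berlin: ids {1, 24} → SUM(seats)=56, COUNT(*)=2, MAX(seats)=56
  Fresno: ids {10, 20, 23} → SUM(seats)=102, COUNT(*)=3, MAX(seats)=52
  Kyoto: ids {18} → SUM(seats)=59, COUNT(*)=1, MAX(seats)=59
  Tokyo: ids {2, 19} → SUM(seats)=15, COUNT(*)=2, MAX(seats)=9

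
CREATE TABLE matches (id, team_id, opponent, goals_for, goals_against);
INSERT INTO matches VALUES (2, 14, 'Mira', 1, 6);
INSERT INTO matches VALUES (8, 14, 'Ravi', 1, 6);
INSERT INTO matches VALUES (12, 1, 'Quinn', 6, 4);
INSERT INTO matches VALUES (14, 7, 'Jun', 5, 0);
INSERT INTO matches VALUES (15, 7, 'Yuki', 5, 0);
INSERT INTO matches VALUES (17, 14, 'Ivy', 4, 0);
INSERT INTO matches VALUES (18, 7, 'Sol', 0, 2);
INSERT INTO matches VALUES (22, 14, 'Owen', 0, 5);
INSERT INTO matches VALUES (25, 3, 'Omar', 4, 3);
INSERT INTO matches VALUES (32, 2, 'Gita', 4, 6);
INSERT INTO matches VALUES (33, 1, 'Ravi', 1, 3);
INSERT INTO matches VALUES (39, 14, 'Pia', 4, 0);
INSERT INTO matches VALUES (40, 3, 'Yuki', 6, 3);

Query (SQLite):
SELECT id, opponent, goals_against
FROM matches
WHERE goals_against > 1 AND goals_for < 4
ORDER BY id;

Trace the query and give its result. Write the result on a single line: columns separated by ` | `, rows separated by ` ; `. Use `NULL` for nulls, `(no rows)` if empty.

goals_against > 1: ids {2, 8, 12, 18, 22, 25, 32, 33, 40}
goals_for < 4: ids {2, 8, 18, 22, 33}
Combine with AND.

2 | Mira | 6 ; 8 | Ravi | 6 ; 18 | Sol | 2 ; 22 | Owen | 5 ; 33 | Ravi | 3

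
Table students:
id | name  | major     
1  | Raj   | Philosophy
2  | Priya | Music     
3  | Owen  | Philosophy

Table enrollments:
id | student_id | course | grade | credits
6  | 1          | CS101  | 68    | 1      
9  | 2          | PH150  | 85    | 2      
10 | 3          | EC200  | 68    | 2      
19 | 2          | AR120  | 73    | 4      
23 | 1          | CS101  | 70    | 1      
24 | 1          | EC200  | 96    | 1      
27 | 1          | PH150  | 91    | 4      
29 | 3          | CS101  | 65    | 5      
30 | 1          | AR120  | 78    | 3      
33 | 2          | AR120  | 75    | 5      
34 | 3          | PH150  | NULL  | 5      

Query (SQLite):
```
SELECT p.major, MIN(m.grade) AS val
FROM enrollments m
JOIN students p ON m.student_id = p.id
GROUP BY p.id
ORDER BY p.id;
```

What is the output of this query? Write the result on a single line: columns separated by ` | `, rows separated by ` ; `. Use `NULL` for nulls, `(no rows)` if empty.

Join each enrollments row to its students via student_id.
Group joined rows by students.id; compute MIN(m.grade) per group.
  1: ids {6, 23, 24, 27, 30} → MIN(m.grade)=68
  2: ids {9, 19, 33} → MIN(m.grade)=73
  3: ids {10, 29, 34} → MIN(m.grade)=65

Philosophy | 68 ; Music | 73 ; Philosophy | 65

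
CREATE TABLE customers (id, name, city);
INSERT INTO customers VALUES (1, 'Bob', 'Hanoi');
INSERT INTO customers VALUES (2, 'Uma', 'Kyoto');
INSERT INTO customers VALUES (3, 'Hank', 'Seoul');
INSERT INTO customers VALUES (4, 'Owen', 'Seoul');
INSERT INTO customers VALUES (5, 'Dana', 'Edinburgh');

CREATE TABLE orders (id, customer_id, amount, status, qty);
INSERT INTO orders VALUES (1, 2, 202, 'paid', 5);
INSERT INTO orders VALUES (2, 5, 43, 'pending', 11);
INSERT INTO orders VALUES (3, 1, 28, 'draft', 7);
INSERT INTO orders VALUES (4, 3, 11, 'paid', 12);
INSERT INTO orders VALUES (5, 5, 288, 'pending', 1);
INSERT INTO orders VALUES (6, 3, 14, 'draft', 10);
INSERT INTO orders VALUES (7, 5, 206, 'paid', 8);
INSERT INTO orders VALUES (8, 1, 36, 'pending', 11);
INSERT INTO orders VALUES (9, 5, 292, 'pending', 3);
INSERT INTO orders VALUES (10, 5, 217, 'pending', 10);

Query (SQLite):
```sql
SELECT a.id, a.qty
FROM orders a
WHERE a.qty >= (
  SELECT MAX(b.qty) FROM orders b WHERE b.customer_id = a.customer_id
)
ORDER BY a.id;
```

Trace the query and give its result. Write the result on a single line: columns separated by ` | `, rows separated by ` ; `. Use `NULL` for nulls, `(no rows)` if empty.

1 | 5 ; 2 | 11 ; 4 | 12 ; 8 | 11

For each orders row a, compute MAX(qty) over rows sharing a.customer_id.
Keep row a if a.qty >= that per-group MAX.
  customer_id=1: MAX(qty) = 11
  customer_id=2: MAX(qty) = 5
  customer_id=3: MAX(qty) = 12
  customer_id=5: MAX(qty) = 11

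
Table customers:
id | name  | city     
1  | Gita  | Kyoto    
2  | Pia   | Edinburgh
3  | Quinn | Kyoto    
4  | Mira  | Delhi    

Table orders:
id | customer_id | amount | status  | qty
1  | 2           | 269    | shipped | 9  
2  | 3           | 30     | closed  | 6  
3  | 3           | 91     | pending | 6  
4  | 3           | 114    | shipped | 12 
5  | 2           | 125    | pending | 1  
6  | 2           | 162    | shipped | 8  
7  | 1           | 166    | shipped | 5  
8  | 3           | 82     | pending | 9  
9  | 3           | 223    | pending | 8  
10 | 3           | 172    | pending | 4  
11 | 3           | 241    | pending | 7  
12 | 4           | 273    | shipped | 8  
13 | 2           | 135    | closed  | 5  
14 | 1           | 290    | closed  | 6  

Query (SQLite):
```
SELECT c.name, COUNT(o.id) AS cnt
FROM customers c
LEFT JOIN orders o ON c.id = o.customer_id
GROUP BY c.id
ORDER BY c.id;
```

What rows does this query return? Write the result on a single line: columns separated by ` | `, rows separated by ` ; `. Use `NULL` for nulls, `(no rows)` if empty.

Gita | 2 ; Pia | 4 ; Quinn | 7 ; Mira | 1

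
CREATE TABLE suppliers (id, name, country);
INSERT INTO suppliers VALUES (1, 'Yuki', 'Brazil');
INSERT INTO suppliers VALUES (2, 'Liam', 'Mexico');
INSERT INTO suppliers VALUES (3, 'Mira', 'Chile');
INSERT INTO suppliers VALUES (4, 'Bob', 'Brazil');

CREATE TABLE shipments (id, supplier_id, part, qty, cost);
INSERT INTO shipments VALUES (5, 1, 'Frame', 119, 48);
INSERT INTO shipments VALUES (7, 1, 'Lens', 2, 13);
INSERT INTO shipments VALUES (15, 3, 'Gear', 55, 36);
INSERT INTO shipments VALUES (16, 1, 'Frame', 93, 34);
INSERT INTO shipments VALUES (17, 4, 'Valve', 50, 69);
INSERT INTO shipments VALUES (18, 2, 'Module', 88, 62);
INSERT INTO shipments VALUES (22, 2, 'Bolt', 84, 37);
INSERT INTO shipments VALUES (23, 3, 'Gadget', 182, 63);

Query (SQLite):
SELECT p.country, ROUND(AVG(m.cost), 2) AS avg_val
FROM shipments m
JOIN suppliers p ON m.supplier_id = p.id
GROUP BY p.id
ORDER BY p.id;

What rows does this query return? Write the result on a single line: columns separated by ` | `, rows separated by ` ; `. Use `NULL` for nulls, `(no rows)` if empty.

Brazil | 31.67 ; Mexico | 49.5 ; Chile | 49.5 ; Brazil | 69

Join each shipments row to its suppliers via supplier_id.
Group joined rows by suppliers.id; compute ROUND(AVG(m.cost), 2) per group.
  1: ids {5, 7, 16} → ROUND(AVG(m.cost), 2)=31.67
  2: ids {18, 22} → ROUND(AVG(m.cost), 2)=49.5
  3: ids {15, 23} → ROUND(AVG(m.cost), 2)=49.5
  4: ids {17} → ROUND(AVG(m.cost), 2)=69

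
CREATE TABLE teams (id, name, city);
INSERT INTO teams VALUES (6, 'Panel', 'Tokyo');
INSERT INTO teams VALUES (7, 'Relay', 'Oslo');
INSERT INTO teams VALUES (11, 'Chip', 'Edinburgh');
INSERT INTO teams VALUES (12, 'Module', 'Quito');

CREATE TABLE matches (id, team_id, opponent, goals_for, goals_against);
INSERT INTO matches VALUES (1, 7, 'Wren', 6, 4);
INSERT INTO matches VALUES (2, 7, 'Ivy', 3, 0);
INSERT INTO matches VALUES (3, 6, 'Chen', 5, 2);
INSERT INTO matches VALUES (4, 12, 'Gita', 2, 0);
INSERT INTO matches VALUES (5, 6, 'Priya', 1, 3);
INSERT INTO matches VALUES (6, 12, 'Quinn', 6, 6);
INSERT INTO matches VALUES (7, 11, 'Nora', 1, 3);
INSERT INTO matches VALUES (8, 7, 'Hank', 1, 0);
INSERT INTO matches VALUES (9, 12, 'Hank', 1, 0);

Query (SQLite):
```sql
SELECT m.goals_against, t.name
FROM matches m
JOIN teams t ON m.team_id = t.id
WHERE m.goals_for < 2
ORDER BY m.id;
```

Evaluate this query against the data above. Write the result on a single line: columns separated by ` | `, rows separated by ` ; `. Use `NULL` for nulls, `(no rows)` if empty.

3 | Panel ; 3 | Chip ; 0 | Relay ; 0 | Module

Each matches row matches the teams row where team_id = teams.id.
Then keep rows with m.goals_for < 2.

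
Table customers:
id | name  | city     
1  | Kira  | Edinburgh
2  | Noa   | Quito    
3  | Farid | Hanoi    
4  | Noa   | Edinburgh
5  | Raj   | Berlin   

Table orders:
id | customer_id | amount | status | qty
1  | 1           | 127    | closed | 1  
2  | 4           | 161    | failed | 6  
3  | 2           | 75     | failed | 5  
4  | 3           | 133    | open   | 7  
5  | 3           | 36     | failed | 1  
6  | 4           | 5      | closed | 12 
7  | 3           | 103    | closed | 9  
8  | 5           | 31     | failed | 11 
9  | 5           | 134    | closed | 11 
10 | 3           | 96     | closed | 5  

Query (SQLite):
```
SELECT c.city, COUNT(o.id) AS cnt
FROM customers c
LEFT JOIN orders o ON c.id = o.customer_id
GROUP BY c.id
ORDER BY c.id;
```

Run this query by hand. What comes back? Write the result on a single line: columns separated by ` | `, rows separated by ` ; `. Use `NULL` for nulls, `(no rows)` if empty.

LEFT JOIN keeps every customers row; unmatched ones get NULL for orders columns.
Group by customers.id and compute COUNT(o.id). COUNT(col) of an all-NULL group is 0.
  1: ids {1} → COUNT(o.id)=1
  2: ids {3} → COUNT(o.id)=1
  3: ids {4, 5, 7, 10} → COUNT(o.id)=4
  4: ids {2, 6} → COUNT(o.id)=2
  5: ids {8, 9} → COUNT(o.id)=2

Edinburgh | 1 ; Quito | 1 ; Hanoi | 4 ; Edinburgh | 2 ; Berlin | 2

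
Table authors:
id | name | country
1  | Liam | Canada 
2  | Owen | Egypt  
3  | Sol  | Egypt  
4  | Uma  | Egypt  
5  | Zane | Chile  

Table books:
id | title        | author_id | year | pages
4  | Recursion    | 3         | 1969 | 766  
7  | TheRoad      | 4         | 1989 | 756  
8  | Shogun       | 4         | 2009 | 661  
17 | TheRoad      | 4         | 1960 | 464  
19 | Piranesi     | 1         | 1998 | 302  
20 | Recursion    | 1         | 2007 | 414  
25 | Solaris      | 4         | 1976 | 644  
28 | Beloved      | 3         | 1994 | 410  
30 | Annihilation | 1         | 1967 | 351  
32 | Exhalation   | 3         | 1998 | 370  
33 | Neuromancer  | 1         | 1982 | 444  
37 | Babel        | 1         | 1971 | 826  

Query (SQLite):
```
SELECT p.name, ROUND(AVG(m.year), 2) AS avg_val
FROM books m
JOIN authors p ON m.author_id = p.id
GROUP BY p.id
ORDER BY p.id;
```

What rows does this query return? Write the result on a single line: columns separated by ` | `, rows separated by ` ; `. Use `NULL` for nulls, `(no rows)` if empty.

Liam | 1985 ; Sol | 1987 ; Uma | 1983.5

Join each books row to its authors via author_id.
Group joined rows by authors.id; compute ROUND(AVG(m.year), 2) per group.
  1: ids {19, 20, 30, 33, 37} → ROUND(AVG(m.year), 2)=1985
  3: ids {4, 28, 32} → ROUND(AVG(m.year), 2)=1987
  4: ids {7, 8, 17, 25} → ROUND(AVG(m.year), 2)=1983.5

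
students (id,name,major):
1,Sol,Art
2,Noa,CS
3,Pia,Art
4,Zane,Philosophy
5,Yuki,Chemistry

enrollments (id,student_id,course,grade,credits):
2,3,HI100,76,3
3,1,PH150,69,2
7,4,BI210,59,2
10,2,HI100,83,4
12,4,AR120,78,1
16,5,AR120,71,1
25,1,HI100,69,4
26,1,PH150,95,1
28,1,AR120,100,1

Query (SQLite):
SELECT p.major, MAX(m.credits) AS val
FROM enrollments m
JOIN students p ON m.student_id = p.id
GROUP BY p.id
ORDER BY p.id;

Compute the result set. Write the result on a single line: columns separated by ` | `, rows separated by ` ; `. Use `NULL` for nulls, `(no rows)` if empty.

Join each enrollments row to its students via student_id.
Group joined rows by students.id; compute MAX(m.credits) per group.
  1: ids {3, 25, 26, 28} → MAX(m.credits)=4
  2: ids {10} → MAX(m.credits)=4
  3: ids {2} → MAX(m.credits)=3
  4: ids {7, 12} → MAX(m.credits)=2
  5: ids {16} → MAX(m.credits)=1

Art | 4 ; CS | 4 ; Art | 3 ; Philosophy | 2 ; Chemistry | 1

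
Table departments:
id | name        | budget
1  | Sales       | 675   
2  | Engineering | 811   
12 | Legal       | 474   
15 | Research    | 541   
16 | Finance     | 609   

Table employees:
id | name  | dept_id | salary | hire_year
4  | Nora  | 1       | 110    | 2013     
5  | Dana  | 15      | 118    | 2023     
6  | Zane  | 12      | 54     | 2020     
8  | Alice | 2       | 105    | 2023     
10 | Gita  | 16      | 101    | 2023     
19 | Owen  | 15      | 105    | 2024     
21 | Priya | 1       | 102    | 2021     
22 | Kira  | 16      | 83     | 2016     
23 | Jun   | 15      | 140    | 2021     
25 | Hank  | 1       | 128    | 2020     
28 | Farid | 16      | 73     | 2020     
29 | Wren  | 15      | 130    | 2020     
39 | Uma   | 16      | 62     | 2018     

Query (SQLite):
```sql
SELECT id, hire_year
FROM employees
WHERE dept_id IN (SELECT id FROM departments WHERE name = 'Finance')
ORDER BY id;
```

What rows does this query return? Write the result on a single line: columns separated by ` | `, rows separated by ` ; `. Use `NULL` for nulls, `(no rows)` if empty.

Inner query: departments.id where name = 'Finance'.
Outer: keep employees rows whose dept_id is in that set.
Inner query → {16}

10 | 2023 ; 22 | 2016 ; 28 | 2020 ; 39 | 2018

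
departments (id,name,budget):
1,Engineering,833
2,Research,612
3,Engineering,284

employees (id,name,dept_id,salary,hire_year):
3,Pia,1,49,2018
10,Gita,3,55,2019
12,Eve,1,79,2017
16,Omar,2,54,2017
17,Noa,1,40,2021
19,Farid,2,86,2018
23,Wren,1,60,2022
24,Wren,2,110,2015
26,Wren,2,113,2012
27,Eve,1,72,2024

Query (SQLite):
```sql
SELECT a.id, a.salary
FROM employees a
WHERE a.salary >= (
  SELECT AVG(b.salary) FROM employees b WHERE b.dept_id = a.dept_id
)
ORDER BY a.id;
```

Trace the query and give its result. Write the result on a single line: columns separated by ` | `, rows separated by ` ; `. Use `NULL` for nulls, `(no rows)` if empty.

10 | 55 ; 12 | 79 ; 23 | 60 ; 24 | 110 ; 26 | 113 ; 27 | 72

For each employees row a, compute AVG(salary) over rows sharing a.dept_id.
Keep row a if a.salary >= that per-group AVG.
  dept_id=1: AVG(salary) = 60.0
  dept_id=2: AVG(salary) = 90.75
  dept_id=3: AVG(salary) = 55.0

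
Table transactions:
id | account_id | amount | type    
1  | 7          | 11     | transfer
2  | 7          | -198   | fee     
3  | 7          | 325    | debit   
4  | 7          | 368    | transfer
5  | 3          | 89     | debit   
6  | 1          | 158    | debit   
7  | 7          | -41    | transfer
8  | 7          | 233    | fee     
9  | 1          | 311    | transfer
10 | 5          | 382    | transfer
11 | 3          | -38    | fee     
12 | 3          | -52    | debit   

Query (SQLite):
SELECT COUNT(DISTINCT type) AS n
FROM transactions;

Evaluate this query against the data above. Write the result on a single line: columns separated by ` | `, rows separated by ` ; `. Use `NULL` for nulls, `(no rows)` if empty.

3

Count distinct non-NULL type values.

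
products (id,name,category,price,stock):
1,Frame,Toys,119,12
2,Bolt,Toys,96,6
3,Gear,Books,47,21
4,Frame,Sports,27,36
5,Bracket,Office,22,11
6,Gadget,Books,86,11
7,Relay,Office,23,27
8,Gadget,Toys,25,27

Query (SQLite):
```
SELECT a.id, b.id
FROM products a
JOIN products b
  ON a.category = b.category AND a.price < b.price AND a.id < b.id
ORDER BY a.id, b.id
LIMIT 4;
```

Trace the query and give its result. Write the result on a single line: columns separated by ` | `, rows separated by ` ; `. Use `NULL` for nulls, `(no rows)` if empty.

Pairs (a,b) with same category, a.price < b.price, a.id < b.id.
category groups: Books:{3,6} Office:{5,7} Sports:{4} Toys:{1,2,8}
Ordered by (a.id, b.id); first 4.

3 | 6 ; 5 | 7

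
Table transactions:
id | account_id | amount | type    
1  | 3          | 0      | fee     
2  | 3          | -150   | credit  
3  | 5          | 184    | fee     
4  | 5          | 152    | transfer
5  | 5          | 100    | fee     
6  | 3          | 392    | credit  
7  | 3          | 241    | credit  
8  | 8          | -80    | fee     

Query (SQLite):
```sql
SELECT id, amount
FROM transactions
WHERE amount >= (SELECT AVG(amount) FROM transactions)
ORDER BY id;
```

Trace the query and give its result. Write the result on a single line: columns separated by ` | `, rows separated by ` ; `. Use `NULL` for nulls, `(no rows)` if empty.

3 | 184 ; 4 | 152 ; 6 | 392 ; 7 | 241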